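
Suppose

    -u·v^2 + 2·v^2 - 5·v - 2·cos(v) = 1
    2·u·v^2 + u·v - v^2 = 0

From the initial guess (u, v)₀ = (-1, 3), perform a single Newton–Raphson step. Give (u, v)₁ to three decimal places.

(0.407, 2.976)

At (-1, 3): F = (12.97998, -30.000).
Jacobian J = [[-v^2, -2·u·v + 4·v + 2·sin(v) - 5], [2·v^2 + v, 4·u·v + u - 2·v]].
At the point, J = [[-9.000, 13.28224], [21.000, -19.000]] (det J = -107.92704).
Solving J·Δ = −F gives Δ = (1.407, -0.024).
Then the next iterate is (u, v)₁ = (0.407, 2.976).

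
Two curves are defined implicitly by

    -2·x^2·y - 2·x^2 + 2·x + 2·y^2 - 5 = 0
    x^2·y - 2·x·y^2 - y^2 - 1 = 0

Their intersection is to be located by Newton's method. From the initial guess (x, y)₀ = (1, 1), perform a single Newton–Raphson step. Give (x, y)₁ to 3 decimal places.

(-0.033, 0.400)

At (1, 1): F = (-5.000, -3.000).
Jacobian J = [[-4·x·y - 4·x + 2, -2·x^2 + 4·y], [2·x·y - 2·y^2, x^2 - 4·x·y - 2·y]].
At the point, J = [[-6.000, 2.000], [0.000, -5.000]] (det J = 30.000).
Solving J·Δ = −F gives Δ = (-1.033, -0.600).
Then the next iterate is (x, y)₁ = (-0.033, 0.400).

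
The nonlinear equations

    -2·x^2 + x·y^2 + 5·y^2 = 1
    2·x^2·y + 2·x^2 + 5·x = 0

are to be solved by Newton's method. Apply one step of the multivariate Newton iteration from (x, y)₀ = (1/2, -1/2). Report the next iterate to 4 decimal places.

(0.0311, -0.3735)

At (1/2, -1/2): F = (-0.1250, 2.7500).
Jacobian J = [[-4·x + y^2, 2·x·y + 10·y], [4·x·y + 4·x + 5, 2·x^2]].
At the point, J = [[-1.7500, -5.5000], [6.0000, 0.5000]] (det J = 32.1250).
Solving J·Δ = −F gives Δ = (-0.4689, 0.1265).
Then the next iterate is (x, y)₁ = (0.0311, -0.3735).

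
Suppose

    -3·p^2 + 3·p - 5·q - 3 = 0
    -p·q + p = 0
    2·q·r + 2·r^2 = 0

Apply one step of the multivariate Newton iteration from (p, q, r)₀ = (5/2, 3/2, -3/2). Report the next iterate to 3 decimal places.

(0.750, 1.350, -1.350)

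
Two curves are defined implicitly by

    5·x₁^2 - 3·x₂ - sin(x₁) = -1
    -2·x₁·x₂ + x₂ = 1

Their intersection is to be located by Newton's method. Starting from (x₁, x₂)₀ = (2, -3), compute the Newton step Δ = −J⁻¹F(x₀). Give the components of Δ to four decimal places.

(-1.4630, -0.2593)

At (2, -3): F = (29.090703, 8.0000).
Jacobian J = [[10·x₁ - cos(x₁), -3], [-2·x₂, -2·x₁ + 1]].
At the point, J = [[20.416147, -3.0000], [6.0000, -3.0000]] (det J = -43.248441).
Solving J·Δ = −F gives Δ = (-1.4630, -0.2593).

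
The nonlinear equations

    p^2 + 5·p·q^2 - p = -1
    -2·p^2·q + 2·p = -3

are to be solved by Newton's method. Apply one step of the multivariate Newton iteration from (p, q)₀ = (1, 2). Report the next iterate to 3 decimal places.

At (1, 2): F = (21.000, 1.000).
Jacobian J = [[2·p + 5·q^2 - 1, 10·p·q], [-4·p·q + 2, -2·p^2]].
At the point, J = [[21.000, 20.000], [-6.000, -2.000]] (det J = 78.000).
Solving J·Δ = −F gives Δ = (0.795, -1.885).
Then the next iterate is (p, q)₁ = (1.795, 0.115).

(1.795, 0.115)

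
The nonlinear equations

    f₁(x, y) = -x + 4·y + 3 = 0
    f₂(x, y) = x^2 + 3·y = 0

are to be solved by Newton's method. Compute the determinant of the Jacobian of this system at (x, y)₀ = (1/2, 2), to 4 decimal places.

-7.0000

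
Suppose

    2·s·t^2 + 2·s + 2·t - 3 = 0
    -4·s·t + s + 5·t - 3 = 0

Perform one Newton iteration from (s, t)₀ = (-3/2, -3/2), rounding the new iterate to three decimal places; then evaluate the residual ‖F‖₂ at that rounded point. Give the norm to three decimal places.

738.492

At (-3/2, -3/2): F = (-15.750, -21.000).
Jacobian J = [[2·t^2 + 2, 4·s·t + 2], [-4·t + 1, -4·s + 5]].
At the point, J = [[6.500, 11.000], [7.000, 11.000]] (det J = -5.500).
Solving J·Δ = −F gives Δ = (10.500, -4.773).
Then the next iterate is (s, t)₁ = (9.000, -6.273).
Re-evaluating at (9.000, -6.273): F = (710.76352, 200.463), so ‖F‖₂ = 738.492.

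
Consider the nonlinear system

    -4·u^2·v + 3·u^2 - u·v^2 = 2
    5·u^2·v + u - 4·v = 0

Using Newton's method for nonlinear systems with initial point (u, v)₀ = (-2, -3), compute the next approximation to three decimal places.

At (-2, -3): F = (76.000, -50.000).
Jacobian J = [[-8·u·v + 6·u - v^2, -4·u^2 - 2·u·v], [10·u·v + 1, 5·u^2 - 4]].
At the point, J = [[-69.000, -28.000], [61.000, 16.000]] (det J = 604.000).
Solving J·Δ = −F gives Δ = (0.305, 1.964).
Then the next iterate is (u, v)₁ = (-1.695, -1.036).

(-1.695, -1.036)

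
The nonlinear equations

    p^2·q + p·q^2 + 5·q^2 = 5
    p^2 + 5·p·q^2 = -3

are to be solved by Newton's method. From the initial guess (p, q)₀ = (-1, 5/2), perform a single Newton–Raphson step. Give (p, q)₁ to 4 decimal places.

(-0.9849, 1.4277)

At (-1, 5/2): F = (22.5000, -27.2500).
Jacobian J = [[2·p·q + q^2, p^2 + 2·p·q + 10·q], [2·p + 5·q^2, 10·p·q]].
At the point, J = [[1.2500, 21.0000], [29.2500, -25.0000]] (det J = -645.5000).
Solving J·Δ = −F gives Δ = (0.0151, -1.0723).
Then the next iterate is (p, q)₁ = (-0.9849, 1.4277).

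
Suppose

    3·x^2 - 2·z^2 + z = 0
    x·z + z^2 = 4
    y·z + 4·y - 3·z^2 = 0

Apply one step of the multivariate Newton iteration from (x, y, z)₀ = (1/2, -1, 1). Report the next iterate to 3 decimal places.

At (1/2, -1, 1): F = (-0.250, -2.500, -8.000).
Jacobian J = [[6·x, 0, -4·z + 1], [z, 0, x + 2·z], [0, z + 4, y - 6·z]].
At the point, J = [[3.000, 0.000, -3.000], [1.000, 0.000, 2.500], [0.000, 5.000, -7.000]] (det J = -52.500).
Solving J·Δ = −F gives Δ = (0.774, 2.567, 0.690).
Then the next iterate is (x, y, z)₁ = (1.274, 1.567, 1.690).

(1.274, 1.567, 1.690)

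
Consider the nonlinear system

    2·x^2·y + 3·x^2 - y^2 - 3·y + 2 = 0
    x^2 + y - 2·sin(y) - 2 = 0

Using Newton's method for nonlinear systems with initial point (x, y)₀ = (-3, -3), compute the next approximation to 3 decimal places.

At (-3, -3): F = (-25.000, 4.28224).
Jacobian J = [[4·x·y + 6·x, 2·x^2 - 2·y - 3], [2·x, -2·cos(y) + 1]].
At the point, J = [[18.000, 21.000], [-6.000, 2.97998]] (det J = 179.63973).
Solving J·Δ = −F gives Δ = (0.915, 0.406).
Then the next iterate is (x, y)₁ = (-2.085, -2.594).

(-2.085, -2.594)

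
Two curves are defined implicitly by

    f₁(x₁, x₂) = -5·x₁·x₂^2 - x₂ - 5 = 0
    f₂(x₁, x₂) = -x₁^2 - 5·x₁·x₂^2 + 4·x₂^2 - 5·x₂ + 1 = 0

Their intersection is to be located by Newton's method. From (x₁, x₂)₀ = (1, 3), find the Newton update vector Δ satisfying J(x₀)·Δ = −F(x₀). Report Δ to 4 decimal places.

(-0.1674, -1.4667)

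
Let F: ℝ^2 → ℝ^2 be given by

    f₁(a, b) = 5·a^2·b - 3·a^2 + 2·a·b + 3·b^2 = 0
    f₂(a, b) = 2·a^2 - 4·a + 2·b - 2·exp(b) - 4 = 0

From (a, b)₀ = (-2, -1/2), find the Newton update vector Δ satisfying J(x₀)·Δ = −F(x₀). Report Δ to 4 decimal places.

(0.8253, 0.1477)

At (-2, -1/2): F = (-19.2500, 9.786939).
Jacobian J = [[10·a·b - 6·a + 2·b, 5·a^2 + 2·a + 6·b], [4·a - 4, -2·exp(b) + 2]].
At the point, J = [[21.0000, 13.0000], [-12.0000, 0.786939]] (det J = 172.525712).
Solving J·Δ = −F gives Δ = (0.8253, 0.1477).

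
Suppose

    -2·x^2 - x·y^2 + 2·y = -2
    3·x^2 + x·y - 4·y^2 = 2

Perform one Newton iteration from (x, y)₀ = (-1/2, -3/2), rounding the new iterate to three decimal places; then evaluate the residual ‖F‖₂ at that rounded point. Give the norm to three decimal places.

At (-1/2, -3/2): F = (-0.375, -9.500).
Jacobian J = [[-4·x - y^2, -2·x·y + 2], [6·x + y, x - 8·y]].
At the point, J = [[-0.250, 0.500], [-4.500, 11.500]] (det J = -0.625).
Solving J·Δ = −F gives Δ = (0.700, 1.100).
Then the next iterate is (x, y)₁ = (0.200, -0.400).
Re-evaluating at (0.200, -0.400): F = (1.088, -2.600), so ‖F‖₂ = 2.818.

2.818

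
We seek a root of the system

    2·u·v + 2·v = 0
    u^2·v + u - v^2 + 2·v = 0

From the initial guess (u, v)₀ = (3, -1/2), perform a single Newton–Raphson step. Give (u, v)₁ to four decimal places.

At (3, -1/2): F = (-4.0000, -2.7500).
Jacobian J = [[2·v, 2·u + 2], [2·u·v + 1, u^2 - 2·v + 2]].
At the point, J = [[-1.0000, 8.0000], [-2.0000, 12.0000]] (det J = 4.0000).
Solving J·Δ = −F gives Δ = (6.5000, 1.3125).
Then the next iterate is (u, v)₁ = (9.5000, 0.8125).

(9.5000, 0.8125)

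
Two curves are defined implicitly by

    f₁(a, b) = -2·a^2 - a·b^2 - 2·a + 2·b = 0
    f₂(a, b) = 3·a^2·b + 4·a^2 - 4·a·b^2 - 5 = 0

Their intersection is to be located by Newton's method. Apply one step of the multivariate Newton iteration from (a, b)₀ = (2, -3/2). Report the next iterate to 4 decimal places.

(0.5779, -1.2401)

At (2, -3/2): F = (-19.5000, -25.0000).
Jacobian J = [[-4·a - b^2 - 2, -2·a·b + 2], [6·a·b + 8·a - 4·b^2, 3·a^2 - 8·a·b]].
At the point, J = [[-12.2500, 8.0000], [-11.0000, 36.0000]] (det J = -353.0000).
Solving J·Δ = −F gives Δ = (-1.4221, 0.2599).
Then the next iterate is (a, b)₁ = (0.5779, -1.2401).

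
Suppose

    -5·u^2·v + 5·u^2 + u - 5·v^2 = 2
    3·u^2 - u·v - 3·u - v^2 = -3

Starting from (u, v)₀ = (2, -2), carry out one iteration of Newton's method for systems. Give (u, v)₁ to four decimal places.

At (2, -2): F = (40.0000, 9.0000).
Jacobian J = [[-10·u·v + 10·u + 1, -5·u^2 - 10·v], [6·u - v - 3, -u - 2·v]].
At the point, J = [[61.0000, 0.0000], [11.0000, 2.0000]] (det J = 122.0000).
Solving J·Δ = −F gives Δ = (-0.6557, -0.8934).
Then the next iterate is (u, v)₁ = (1.3443, -2.8934).

(1.3443, -2.8934)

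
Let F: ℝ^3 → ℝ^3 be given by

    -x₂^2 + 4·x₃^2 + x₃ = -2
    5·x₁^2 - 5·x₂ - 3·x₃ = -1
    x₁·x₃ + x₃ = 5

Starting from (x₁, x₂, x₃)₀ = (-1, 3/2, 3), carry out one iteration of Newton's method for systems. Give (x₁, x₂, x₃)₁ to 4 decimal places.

At (-1, 3/2, 3): F = (38.7500, -10.5000, -5.0000).
Jacobian J = [[0, -2·x₂, 8·x₃ + 1], [10·x₁, -5, -3], [x₃, 0, x₁ + 1]].
At the point, J = [[0.0000, -3.0000, 25.0000], [-10.0000, -5.0000, -3.0000], [3.0000, 0.0000, 0.0000]] (det J = 402.0000).
Solving J·Δ = −F gives Δ = (1.6667, -4.2009, -2.0541).
Then the next iterate is (x₁, x₂, x₃)₁ = (0.6667, -2.7009, 0.9459).

(0.6667, -2.7009, 0.9459)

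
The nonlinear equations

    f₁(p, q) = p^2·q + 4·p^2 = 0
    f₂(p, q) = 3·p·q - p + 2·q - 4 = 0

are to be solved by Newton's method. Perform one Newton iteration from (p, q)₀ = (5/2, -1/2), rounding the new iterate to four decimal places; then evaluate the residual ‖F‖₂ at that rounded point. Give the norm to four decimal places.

5.3988

At (5/2, -1/2): F = (21.8750, -11.2500).
Jacobian J = [[2·p·q + 8·p, p^2], [3·q - 1, 3·p + 2]].
At the point, J = [[17.5000, 6.2500], [-2.5000, 9.5000]] (det J = 181.8750).
Solving J·Δ = −F gives Δ = (-1.5292, 0.7818).
Then the next iterate is (p, q)₁ = (0.9708, 0.2818).
Re-evaluating at (0.9708, 0.2818): F = (4.035394, -3.586486), so ‖F‖₂ = 5.3988.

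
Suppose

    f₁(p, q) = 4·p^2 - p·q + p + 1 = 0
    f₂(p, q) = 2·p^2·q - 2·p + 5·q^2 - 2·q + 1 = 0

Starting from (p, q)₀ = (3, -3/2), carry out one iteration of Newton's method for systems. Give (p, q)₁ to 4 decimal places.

(2.7388, 11.0261)

At (3, -3/2): F = (44.5000, -17.7500).
Jacobian J = [[8·p - q + 1, -p], [4·p·q - 2, 2·p^2 + 10·q - 2]].
At the point, J = [[26.5000, -3.0000], [-20.0000, 1.0000]] (det J = -33.5000).
Solving J·Δ = −F gives Δ = (-0.2612, 12.5261).
Then the next iterate is (p, q)₁ = (2.7388, 11.0261).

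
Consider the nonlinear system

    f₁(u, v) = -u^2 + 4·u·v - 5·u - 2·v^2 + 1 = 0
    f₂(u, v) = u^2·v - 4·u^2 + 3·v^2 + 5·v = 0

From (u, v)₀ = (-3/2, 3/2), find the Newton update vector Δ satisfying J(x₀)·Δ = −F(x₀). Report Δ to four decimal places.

(0.0923, -0.5734)

At (-3/2, 3/2): F = (-7.2500, 8.6250).
Jacobian J = [[-2·u + 4·v - 5, 4·u - 4·v], [2·u·v - 8·u, u^2 + 6·v + 5]].
At the point, J = [[4.0000, -12.0000], [7.5000, 16.2500]] (det J = 155.0000).
Solving J·Δ = −F gives Δ = (0.0923, -0.5734).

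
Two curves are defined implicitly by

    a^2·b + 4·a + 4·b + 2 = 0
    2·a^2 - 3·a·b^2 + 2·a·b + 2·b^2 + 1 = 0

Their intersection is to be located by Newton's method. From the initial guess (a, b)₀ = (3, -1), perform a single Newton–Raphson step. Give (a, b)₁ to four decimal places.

(2.5573, -1.1450)

At (3, -1): F = (1.0000, 6.0000).
Jacobian J = [[2·a·b + 4, a^2 + 4], [4·a - 3·b^2 + 2·b, -6·a·b + 2·a + 4·b]].
At the point, J = [[-2.0000, 13.0000], [7.0000, 20.0000]] (det J = -131.0000).
Solving J·Δ = −F gives Δ = (-0.4427, -0.1450).
Then the next iterate is (a, b)₁ = (2.5573, -1.1450).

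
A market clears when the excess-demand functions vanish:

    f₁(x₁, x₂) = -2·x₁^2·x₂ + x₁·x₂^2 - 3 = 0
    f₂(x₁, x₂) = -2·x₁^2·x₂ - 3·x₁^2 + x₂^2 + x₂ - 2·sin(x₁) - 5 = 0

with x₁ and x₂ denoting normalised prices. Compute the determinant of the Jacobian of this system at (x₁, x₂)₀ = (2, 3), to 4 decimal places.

155.6708

J = [[-4·x₁·x₂ + x₂^2, -2·x₁^2 + 2·x₁·x₂], [-4·x₁·x₂ - 6·x₁ - 2·cos(x₁), -2·x₁^2 + 2·x₂ + 1]].
At the point, J = [[-15.0000, 4.0000], [-35.167706, -1.0000]].
det J = 155.6708.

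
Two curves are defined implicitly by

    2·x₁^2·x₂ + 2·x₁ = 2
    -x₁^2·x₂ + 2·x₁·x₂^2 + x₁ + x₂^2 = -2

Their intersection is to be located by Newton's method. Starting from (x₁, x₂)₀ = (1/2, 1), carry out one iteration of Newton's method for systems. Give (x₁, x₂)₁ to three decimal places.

(0.786, -0.286)

At (1/2, 1): F = (-0.500, 4.250).
Jacobian J = [[4·x₁·x₂ + 2, 2·x₁^2], [-2·x₁·x₂ + 2·x₂^2 + 1, -x₁^2 + 4·x₁·x₂ + 2·x₂]].
At the point, J = [[4.000, 0.500], [2.000, 3.750]] (det J = 14.000).
Solving J·Δ = −F gives Δ = (0.286, -1.286).
Then the next iterate is (x₁, x₂)₁ = (0.786, -0.286).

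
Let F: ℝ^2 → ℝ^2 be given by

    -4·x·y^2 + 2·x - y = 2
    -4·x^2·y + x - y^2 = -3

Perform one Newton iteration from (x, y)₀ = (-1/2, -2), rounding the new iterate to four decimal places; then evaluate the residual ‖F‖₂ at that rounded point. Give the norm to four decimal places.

At (-1/2, -2): F = (7.0000, 0.5000).
Jacobian J = [[-4·y^2 + 2, -8·x·y - 1], [-8·x·y + 1, -4·x^2 - 2·y]].
At the point, J = [[-14.0000, -9.0000], [-7.0000, 3.0000]] (det J = -105.0000).
Solving J·Δ = −F gives Δ = (0.2429, 0.4000).
Then the next iterate is (x, y)₁ = (-0.2571, -1.6000).
Re-evaluating at (-0.2571, -1.6000): F = (1.718504, 0.605943), so ‖F‖₂ = 1.8222.

1.8222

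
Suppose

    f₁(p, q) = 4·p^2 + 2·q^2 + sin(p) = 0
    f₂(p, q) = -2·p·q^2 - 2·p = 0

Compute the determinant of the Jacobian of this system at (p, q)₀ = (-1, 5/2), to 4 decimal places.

J = [[8·p + cos(p), 4·q], [-2·q^2 - 2, -4·p·q]].
At the point, J = [[-7.459698, 10.0000], [-14.5000, 10.0000]].
det J = 70.4030.

70.4030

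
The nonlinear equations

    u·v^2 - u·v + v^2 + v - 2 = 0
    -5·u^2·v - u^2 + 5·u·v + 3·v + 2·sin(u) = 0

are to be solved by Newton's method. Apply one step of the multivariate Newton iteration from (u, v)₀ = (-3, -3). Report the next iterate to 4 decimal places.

At (-3, -3): F = (-32.0000, 161.717760).
Jacobian J = [[v^2 - v, 2·u·v - u + 2·v + 1], [-10·u·v - 2·u + 5·v + 2·cos(u), -5·u^2 + 5·u + 3]].
At the point, J = [[12.0000, 16.0000], [-100.979985, -57.0000]] (det J = 931.679760).
Solving J·Δ = −F gives Δ = (0.8195, 1.3854).
Then the next iterate is (u, v)₁ = (-2.1805, -1.6146).

(-2.1805, -1.6146)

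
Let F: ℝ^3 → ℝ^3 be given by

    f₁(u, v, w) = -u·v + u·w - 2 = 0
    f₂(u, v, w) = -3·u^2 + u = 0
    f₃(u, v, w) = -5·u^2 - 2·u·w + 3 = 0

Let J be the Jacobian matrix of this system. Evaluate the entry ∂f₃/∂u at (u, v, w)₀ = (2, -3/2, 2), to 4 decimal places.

∂f₃/∂u = -10·u - 2·w.
At (2, -3/2, 2) this is -24.0000.

-24.0000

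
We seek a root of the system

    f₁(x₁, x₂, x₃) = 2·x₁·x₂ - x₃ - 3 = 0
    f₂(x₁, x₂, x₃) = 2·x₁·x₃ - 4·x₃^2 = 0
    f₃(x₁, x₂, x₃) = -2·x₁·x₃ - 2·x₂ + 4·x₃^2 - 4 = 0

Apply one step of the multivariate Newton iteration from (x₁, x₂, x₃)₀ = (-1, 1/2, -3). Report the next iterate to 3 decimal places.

(-4.625, -2.000, -2.625)

At (-1, 1/2, -3): F = (-1.000, -30.000, 25.000).
Jacobian J = [[2·x₂, 2·x₁, -1], [2·x₃, 0, 2·x₁ - 8·x₃], [-2·x₃, -2, -2·x₁ + 8·x₃]].
At the point, J = [[1.000, -2.000, -1.000], [-6.000, 0.000, 22.000], [6.000, -2.000, -22.000]] (det J = 32.000).
Solving J·Δ = −F gives Δ = (-3.625, -2.500, 0.375).
Then the next iterate is (x₁, x₂, x₃)₁ = (-4.625, -2.000, -2.625).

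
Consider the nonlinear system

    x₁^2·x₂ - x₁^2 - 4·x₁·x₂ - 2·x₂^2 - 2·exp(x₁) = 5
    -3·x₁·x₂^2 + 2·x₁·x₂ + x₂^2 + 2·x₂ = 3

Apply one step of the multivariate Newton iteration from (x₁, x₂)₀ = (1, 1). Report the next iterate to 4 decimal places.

(0.0000, 0.0000)

At (1, 1): F = (-16.436564, -1.0000).
Jacobian J = [[2·x₁·x₂ - 2·x₁ - 4·x₂ - 2·exp(x₁), x₁^2 - 4·x₁ - 4·x₂], [-3·x₂^2 + 2·x₂, -6·x₁·x₂ + 2·x₁ + 2·x₂ + 2]].
At the point, J = [[-9.436564, -7.0000], [-1.0000, 0.0000]] (det J = -7.0000).
Solving J·Δ = −F gives Δ = (-1.0000, -1.0000).
Then the next iterate is (x₁, x₂)₁ = (0.0000, 0.0000).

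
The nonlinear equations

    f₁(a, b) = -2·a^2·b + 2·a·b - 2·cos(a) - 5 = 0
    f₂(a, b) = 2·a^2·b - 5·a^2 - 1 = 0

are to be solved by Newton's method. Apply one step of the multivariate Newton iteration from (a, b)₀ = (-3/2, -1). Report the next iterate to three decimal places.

At (-3/2, -1): F = (2.35853, -16.750).
Jacobian J = [[-4·a·b + 2·b + 2·sin(a), -2·a^2 + 2·a], [4·a·b - 10·a, 2·a^2]].
At the point, J = [[-9.99499, -7.500], [21.000, 4.500]] (det J = 112.52255).
Solving J·Δ = −F gives Δ = (1.022, -1.048).
Then the next iterate is (a, b)₁ = (-0.478, -2.048).

(-0.478, -2.048)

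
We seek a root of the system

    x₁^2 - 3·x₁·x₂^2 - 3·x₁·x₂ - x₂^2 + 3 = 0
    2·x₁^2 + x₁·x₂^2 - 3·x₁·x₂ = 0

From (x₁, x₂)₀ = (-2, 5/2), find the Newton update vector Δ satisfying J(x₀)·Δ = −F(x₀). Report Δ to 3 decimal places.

(1.321, -0.429)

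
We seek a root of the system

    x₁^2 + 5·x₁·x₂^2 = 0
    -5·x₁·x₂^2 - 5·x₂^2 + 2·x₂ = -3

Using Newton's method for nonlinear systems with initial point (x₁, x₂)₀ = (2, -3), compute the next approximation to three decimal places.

(1.796, -1.600)

At (2, -3): F = (94.000, -138.000).
Jacobian J = [[2·x₁ + 5·x₂^2, 10·x₁·x₂], [-5·x₂^2, -10·x₁·x₂ - 10·x₂ + 2]].
At the point, J = [[49.000, -60.000], [-45.000, 92.000]] (det J = 1808.000).
Solving J·Δ = −F gives Δ = (-0.204, 1.400).
Then the next iterate is (x₁, x₂)₁ = (1.796, -1.600).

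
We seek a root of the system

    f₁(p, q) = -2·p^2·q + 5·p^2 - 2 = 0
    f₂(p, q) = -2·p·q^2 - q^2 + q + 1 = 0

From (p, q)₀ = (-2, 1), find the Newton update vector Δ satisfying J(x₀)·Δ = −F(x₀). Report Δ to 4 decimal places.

(1.1000, -0.4000)

At (-2, 1): F = (10.0000, 5.0000).
Jacobian J = [[-4·p·q + 10·p, -2·p^2], [-2·q^2, -4·p·q - 2·q + 1]].
At the point, J = [[-12.0000, -8.0000], [-2.0000, 7.0000]] (det J = -100.0000).
Solving J·Δ = −F gives Δ = (1.1000, -0.4000).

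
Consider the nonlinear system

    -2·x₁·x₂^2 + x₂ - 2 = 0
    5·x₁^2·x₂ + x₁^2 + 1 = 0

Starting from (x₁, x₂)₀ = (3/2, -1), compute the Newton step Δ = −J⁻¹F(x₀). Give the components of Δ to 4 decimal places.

At (3/2, -1): F = (-6.0000, -8.0000).
Jacobian J = [[-2·x₂^2, -4·x₁·x₂ + 1], [10·x₁·x₂ + 2·x₁, 5·x₁^2]].
At the point, J = [[-2.0000, 7.0000], [-12.0000, 11.2500]] (det J = 61.5000).
Solving J·Δ = −F gives Δ = (0.1870, 0.9106).

(0.1870, 0.9106)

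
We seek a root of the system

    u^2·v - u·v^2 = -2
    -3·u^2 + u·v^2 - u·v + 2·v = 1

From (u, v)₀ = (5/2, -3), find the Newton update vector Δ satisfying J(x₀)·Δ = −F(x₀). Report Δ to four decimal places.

(-1.1889, 0.5043)

At (5/2, -3): F = (-39.2500, 4.2500).
Jacobian J = [[2·u·v - v^2, u^2 - 2·u·v], [-6·u + v^2 - v, 2·u·v - u + 2]].
At the point, J = [[-24.0000, 21.2500], [-3.0000, -15.5000]] (det J = 435.7500).
Solving J·Δ = −F gives Δ = (-1.1889, 0.5043).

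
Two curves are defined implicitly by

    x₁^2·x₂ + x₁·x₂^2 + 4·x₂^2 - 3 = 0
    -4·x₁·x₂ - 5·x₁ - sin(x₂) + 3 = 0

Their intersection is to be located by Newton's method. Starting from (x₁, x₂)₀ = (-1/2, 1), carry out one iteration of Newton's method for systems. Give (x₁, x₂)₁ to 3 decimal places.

At (-1/2, 1): F = (0.750, 6.65853).
Jacobian J = [[2·x₁·x₂ + x₂^2, x₁^2 + 2·x₁·x₂ + 8·x₂], [-4·x₂ - 5, -4·x₁ - cos(x₂)]].
At the point, J = [[0.000, 7.250], [-9.000, 1.45970]] (det J = 65.250).
Solving J·Δ = −F gives Δ = (0.723, -0.103).
Then the next iterate is (x₁, x₂)₁ = (0.223, 0.897).

(0.223, 0.897)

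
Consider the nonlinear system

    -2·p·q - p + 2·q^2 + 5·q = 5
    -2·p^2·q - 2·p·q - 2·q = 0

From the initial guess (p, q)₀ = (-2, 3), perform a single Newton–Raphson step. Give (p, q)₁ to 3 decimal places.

At (-2, 3): F = (42.000, -18.000).
Jacobian J = [[-2·q - 1, -2·p + 4·q + 5], [-4·p·q - 2·q, -2·p^2 - 2·p - 2]].
At the point, J = [[-7.000, 21.000], [18.000, -6.000]] (det J = -336.000).
Solving J·Δ = −F gives Δ = (0.375, -1.875).
Then the next iterate is (p, q)₁ = (-1.625, 1.125).

(-1.625, 1.125)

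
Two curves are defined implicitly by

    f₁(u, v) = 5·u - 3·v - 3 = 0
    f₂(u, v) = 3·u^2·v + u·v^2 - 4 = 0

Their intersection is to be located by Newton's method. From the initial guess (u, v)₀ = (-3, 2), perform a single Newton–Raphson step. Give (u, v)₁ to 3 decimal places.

(-14.714, -25.524)

At (-3, 2): F = (-24.000, 38.000).
Jacobian J = [[5, -3], [6·u·v + v^2, 3·u^2 + 2·u·v]].
At the point, J = [[5.000, -3.000], [-32.000, 15.000]] (det J = -21.000).
Solving J·Δ = −F gives Δ = (-11.714, -27.524).
Then the next iterate is (u, v)₁ = (-14.714, -25.524).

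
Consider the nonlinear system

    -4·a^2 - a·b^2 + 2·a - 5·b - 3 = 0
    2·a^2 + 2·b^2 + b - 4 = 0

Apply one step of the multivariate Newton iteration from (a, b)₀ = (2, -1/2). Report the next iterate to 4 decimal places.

At (2, -1/2): F = (-13.0000, 4.0000).
Jacobian J = [[-8·a - b^2 + 2, -2·a·b - 5], [4·a, 4·b + 1]].
At the point, J = [[-14.2500, -3.0000], [8.0000, -1.0000]] (det J = 38.2500).
Solving J·Δ = −F gives Δ = (-0.6536, -1.2288).
Then the next iterate is (a, b)₁ = (1.3464, -1.7288).

(1.3464, -1.7288)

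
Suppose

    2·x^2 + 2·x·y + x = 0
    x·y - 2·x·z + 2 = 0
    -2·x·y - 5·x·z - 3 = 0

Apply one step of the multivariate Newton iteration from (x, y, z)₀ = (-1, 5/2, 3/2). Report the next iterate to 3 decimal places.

(-1.852, -0.352, -1.389)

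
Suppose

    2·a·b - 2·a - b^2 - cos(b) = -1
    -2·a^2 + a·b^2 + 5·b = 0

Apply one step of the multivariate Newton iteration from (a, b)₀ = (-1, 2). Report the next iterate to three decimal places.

At (-1, 2): F = (-4.58385, 4.000).
Jacobian J = [[2·b - 2, 2·a - 2·b + sin(b)], [-4·a + b^2, 2·a·b + 5]].
At the point, J = [[2.000, -5.09070], [8.000, 1.000]] (det J = 42.72562).
Solving J·Δ = −F gives Δ = (-0.369, -1.046).
Then the next iterate is (a, b)₁ = (-1.369, 0.954).

(-1.369, 0.954)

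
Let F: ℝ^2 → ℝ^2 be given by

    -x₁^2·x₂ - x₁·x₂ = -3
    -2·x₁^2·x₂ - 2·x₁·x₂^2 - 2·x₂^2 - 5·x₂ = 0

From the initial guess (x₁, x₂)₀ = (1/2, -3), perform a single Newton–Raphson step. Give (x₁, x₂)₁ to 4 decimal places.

At (1/2, -3): F = (5.2500, -10.5000).
Jacobian J = [[-2·x₁·x₂ - x₂, -x₁^2 - x₁], [-4·x₁·x₂ - 2·x₂^2, -2·x₁^2 - 4·x₁·x₂ - 4·x₂ - 5]].
At the point, J = [[6.0000, -0.7500], [-12.0000, 12.5000]] (det J = 66.0000).
Solving J·Δ = −F gives Δ = (-0.8750, 0.0000).
Then the next iterate is (x₁, x₂)₁ = (-0.3750, -3.0000).

(-0.3750, -3.0000)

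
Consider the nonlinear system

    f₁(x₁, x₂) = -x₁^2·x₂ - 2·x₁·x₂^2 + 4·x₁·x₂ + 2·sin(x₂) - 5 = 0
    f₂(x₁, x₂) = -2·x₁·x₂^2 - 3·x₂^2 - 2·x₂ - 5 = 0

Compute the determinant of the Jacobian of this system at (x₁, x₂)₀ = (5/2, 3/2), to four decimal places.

106.0116

J = [[-2·x₁·x₂ - 2·x₂^2 + 4·x₂, -x₁^2 - 4·x₁·x₂ + 4·x₁ + 2·cos(x₂)], [-2·x₂^2, -4·x₁·x₂ - 6·x₂ - 2]].
At the point, J = [[-6.0000, -11.108526], [-4.5000, -26.0000]].
det J = 106.0116.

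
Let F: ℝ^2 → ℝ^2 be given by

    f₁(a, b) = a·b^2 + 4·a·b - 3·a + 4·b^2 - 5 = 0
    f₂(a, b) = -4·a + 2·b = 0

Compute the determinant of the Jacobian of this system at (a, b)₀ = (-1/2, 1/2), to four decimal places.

4.5000

J = [[b^2 + 4·b - 3, 2·a·b + 4·a + 8·b], [-4, 2]].
At the point, J = [[-0.7500, 1.5000], [-4.0000, 2.0000]].
det J = 4.5000.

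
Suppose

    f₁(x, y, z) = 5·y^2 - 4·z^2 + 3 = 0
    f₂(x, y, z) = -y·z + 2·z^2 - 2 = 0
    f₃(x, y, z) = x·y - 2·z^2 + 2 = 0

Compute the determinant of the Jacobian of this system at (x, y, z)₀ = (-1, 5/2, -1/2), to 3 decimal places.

J = [[0, 10·y, -8·z], [0, -z, -y + 4·z], [y, x, -4·z]].
At the point, J = [[0.000, 25.000, 4.000], [0.000, 0.500, -4.500], [2.500, -1.000, 2.000]].
det J = -286.250.

-286.250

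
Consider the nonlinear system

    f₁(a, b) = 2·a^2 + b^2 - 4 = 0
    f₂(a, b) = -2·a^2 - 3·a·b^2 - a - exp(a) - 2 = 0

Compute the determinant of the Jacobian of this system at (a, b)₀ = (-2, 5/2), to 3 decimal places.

-180.573

J = [[4·a, 2·b], [-4·a - 3·b^2 - exp(a) - 1, -6·a·b]].
At the point, J = [[-8.000, 5.000], [-11.88534, 30.000]].
det J = -180.573.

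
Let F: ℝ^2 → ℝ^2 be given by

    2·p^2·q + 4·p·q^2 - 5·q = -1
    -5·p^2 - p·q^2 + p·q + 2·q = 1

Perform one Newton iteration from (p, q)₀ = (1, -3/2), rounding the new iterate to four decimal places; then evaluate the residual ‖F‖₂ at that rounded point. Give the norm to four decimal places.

6.0201

At (1, -3/2): F = (14.5000, -12.7500).
Jacobian J = [[4·p·q + 4·q^2, 2·p^2 + 8·p·q - 5], [-10·p - q^2 + q, -2·p·q + p + 2]].
At the point, J = [[3.0000, -15.0000], [-13.7500, 6.0000]] (det J = -188.2500).
Solving J·Δ = −F gives Δ = (-0.5538, 0.8559).
Then the next iterate is (p, q)₁ = (0.4462, -0.6441).
Re-evaluating at (0.4462, -0.6441): F = (4.704477, -3.756182), so ‖F‖₂ = 6.0201.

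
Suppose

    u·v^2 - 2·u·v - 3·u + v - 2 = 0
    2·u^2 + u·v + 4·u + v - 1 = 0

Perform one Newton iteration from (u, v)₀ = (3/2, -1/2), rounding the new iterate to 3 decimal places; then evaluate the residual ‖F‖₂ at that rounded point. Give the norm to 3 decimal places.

1.437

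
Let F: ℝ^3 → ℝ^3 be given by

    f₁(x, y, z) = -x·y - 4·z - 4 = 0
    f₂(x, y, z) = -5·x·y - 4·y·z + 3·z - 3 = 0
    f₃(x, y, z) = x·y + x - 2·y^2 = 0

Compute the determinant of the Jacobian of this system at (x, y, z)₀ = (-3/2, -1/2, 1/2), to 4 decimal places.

8.5000

J = [[-y, -x, -4], [-5·y, -5·x - 4·z, -4·y + 3], [y + 1, x - 4·y, 0]].
At the point, J = [[0.5000, 1.5000, -4.0000], [2.5000, 5.5000, 5.0000], [0.5000, 0.5000, 0.0000]].
det J = 8.5000.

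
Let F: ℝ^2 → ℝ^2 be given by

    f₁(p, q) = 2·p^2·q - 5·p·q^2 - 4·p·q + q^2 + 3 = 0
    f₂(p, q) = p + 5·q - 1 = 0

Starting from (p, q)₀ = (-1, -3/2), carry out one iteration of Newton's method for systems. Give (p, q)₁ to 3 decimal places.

At (-1, -3/2): F = (7.500, -9.500).
Jacobian J = [[4·p·q - 5·q^2 - 4·q, 2·p^2 - 10·p·q - 4·p + 2·q], [1, 5]].
At the point, J = [[0.750, -12.000], [1.000, 5.000]] (det J = 15.750).
Solving J·Δ = −F gives Δ = (4.857, 0.929).
Then the next iterate is (p, q)₁ = (3.857, -0.571).

(3.857, -0.571)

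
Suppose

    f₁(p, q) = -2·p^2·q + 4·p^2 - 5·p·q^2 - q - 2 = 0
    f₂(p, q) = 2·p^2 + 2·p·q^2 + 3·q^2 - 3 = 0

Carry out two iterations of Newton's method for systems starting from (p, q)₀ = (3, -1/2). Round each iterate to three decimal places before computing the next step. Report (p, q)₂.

(0.989, -0.594)

At (3, -1/2): F = (39.750, 17.250).
Jacobian J = [[-4·p·q + 8·p - 5·q^2, -2·p^2 - 10·p·q - 1], [4·p + 2·q^2, 4·p·q + 6·q]].
At the point, J = [[28.750, -4.000], [12.500, -9.000]] (det J = -208.750).
Solving J·Δ = −F gives Δ = (-1.383, -0.004).
Then the next iterate is (p, q)₁ = (1.617, -0.504).
Round to (1.617, -0.504) and repeat: F = (9.54464, 3.81291), J = [[14.92579, 1.92030], [6.97603, -6.28387]].
Δ = (-0.628, -0.090), so (p, q)₂ = (0.989, -0.594).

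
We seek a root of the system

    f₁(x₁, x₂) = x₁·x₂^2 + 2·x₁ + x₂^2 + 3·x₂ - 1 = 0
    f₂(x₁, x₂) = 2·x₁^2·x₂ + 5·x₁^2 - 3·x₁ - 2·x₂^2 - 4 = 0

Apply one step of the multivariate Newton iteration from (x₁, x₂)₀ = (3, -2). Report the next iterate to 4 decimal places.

(1.8000, -1.4000)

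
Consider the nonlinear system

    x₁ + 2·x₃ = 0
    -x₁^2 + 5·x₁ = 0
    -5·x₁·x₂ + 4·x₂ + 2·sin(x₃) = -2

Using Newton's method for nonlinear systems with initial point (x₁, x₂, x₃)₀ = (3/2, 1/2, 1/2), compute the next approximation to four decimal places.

(-1.1250, 2.7517, 0.5625)

At (3/2, 1/2, 1/2): F = (2.5000, 5.2500, 1.208851).
Jacobian J = [[1, 0, 2], [-2·x₁ + 5, 0, 0], [-5·x₂, -5·x₁ + 4, 2·cos(x₃)]].
At the point, J = [[1.0000, 0.0000, 2.0000], [2.0000, 0.0000, 0.0000], [-2.5000, -3.5000, 1.755165]] (det J = -14.0000).
Solving J·Δ = −F gives Δ = (-2.6250, 2.2517, 0.0625).
Then the next iterate is (x₁, x₂, x₃)₁ = (-1.1250, 2.7517, 0.5625).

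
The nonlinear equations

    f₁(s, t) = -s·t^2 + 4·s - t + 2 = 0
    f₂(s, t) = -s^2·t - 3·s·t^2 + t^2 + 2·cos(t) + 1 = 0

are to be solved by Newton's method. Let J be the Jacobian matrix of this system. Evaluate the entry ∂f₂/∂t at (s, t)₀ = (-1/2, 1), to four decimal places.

∂f₂/∂t = -s^2 - 6·s·t + 2·t - 2·sin(t).
At (-1/2, 1) this is 3.0671.

3.0671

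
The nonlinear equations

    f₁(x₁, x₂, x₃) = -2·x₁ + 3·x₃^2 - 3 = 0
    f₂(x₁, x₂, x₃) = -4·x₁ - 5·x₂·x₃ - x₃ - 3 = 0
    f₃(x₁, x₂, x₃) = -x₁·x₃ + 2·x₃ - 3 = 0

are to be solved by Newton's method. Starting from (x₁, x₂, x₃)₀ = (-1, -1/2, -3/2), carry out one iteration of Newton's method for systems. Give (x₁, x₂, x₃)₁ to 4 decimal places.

(5.7000, 3.4100, -2.3500)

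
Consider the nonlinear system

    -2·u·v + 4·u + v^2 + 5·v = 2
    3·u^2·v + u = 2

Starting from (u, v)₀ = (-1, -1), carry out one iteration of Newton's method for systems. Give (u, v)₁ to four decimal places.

(-1.3529, 1.8235)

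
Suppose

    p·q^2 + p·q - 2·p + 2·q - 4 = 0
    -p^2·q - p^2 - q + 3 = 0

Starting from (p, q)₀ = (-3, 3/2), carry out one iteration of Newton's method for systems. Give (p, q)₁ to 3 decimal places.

At (-3, 3/2): F = (-6.250, -21.000).
Jacobian J = [[q^2 + q - 2, 2·p·q + p + 2], [-2·p·q - 2·p, -p^2 - 1]].
At the point, J = [[1.750, -10.000], [15.000, -10.000]] (det J = 132.500).
Solving J·Δ = −F gives Δ = (1.113, -0.430).
Then the next iterate is (p, q)₁ = (-1.887, 1.070).

(-1.887, 1.070)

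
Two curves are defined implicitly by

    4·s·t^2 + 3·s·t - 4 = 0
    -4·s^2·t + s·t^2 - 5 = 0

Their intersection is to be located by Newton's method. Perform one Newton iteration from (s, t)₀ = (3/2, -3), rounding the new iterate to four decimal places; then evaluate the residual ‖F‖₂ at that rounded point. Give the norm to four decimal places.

13.5177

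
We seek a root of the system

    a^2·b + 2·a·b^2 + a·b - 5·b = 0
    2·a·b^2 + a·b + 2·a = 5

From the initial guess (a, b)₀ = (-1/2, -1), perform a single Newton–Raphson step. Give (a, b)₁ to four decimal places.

(0.6569, 1.0196)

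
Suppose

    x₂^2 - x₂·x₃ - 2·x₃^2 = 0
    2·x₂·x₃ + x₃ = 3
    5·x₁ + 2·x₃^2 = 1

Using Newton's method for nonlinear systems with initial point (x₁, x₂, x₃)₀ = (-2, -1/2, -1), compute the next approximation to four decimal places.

(0.2000, -2.0000, -0.5000)

At (-2, -1/2, -1): F = (-2.2500, -3.0000, -9.0000).
Jacobian J = [[0, 2·x₂ - x₃, -x₂ - 4·x₃], [0, 2·x₃, 2·x₂ + 1], [5, 0, 4·x₃]].
At the point, J = [[0.0000, 0.0000, 4.5000], [0.0000, -2.0000, 0.0000], [5.0000, 0.0000, -4.0000]] (det J = 45.0000).
Solving J·Δ = −F gives Δ = (2.2000, -1.5000, 0.5000).
Then the next iterate is (x₁, x₂, x₃)₁ = (0.2000, -2.0000, -0.5000).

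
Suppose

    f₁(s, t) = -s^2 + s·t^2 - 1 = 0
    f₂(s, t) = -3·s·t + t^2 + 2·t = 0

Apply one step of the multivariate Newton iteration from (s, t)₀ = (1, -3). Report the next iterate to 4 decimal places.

At (1, -3): F = (7.0000, 12.0000).
Jacobian J = [[-2·s + t^2, 2·s·t], [-3·t, -3·s + 2·t + 2]].
At the point, J = [[7.0000, -6.0000], [9.0000, -7.0000]] (det J = 5.0000).
Solving J·Δ = −F gives Δ = (-4.6000, -4.2000).
Then the next iterate is (s, t)₁ = (-3.6000, -7.2000).

(-3.6000, -7.2000)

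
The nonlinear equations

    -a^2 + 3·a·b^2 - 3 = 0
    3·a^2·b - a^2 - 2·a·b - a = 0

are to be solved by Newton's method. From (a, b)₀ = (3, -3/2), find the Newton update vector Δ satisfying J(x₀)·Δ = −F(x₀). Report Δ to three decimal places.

(-1.219, 0.272)

At (3, -3/2): F = (8.250, -43.500).
Jacobian J = [[-2·a + 3·b^2, 6·a·b], [6·a·b - 2·a - 2·b - 1, 3·a^2 - 2·a]].
At the point, J = [[0.750, -27.000], [-31.000, 21.000]] (det J = -821.250).
Solving J·Δ = −F gives Δ = (-1.219, 0.272).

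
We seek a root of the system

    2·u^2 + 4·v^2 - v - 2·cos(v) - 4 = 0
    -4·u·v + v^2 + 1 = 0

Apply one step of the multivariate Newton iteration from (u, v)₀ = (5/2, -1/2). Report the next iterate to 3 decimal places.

(1.955, -0.031)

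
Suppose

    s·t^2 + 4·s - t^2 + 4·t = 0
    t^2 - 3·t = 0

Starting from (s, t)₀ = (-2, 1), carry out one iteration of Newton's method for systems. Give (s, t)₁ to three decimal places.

At (-2, 1): F = (-7.000, -2.000).
Jacobian J = [[t^2 + 4, 2·s·t - 2·t + 4], [0, 2·t - 3]].
At the point, J = [[5.000, -2.000], [0.000, -1.000]] (det J = -5.000).
Solving J·Δ = −F gives Δ = (0.600, -2.000).
Then the next iterate is (s, t)₁ = (-1.400, -1.000).

(-1.400, -1.000)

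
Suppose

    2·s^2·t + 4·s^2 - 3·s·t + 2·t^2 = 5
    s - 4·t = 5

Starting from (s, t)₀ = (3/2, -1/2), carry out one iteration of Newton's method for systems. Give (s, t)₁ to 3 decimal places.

(0.975, -1.006)

At (3/2, -1/2): F = (4.500, -1.500).
Jacobian J = [[4·s·t + 8·s - 3·t, 2·s^2 - 3·s + 4·t], [1, -4]].
At the point, J = [[10.500, -2.000], [1.000, -4.000]] (det J = -40.000).
Solving J·Δ = −F gives Δ = (-0.525, -0.506).
Then the next iterate is (s, t)₁ = (0.975, -1.006).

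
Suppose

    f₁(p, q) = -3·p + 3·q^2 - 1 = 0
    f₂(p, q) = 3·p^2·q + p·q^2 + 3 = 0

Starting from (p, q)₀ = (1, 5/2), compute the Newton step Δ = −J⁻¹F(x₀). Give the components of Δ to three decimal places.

At (1, 5/2): F = (14.750, 16.750).
Jacobian J = [[-3, 6·q], [6·p·q + q^2, 3·p^2 + 2·p·q]].
At the point, J = [[-3.000, 15.000], [21.250, 8.000]] (det J = -342.750).
Solving J·Δ = −F gives Δ = (-0.389, -1.061).

(-0.389, -1.061)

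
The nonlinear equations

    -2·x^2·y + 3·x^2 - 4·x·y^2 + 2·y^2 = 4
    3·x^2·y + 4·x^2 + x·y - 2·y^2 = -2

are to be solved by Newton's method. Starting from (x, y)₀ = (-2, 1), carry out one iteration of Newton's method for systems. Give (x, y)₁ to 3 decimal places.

(-1.087, 0.775)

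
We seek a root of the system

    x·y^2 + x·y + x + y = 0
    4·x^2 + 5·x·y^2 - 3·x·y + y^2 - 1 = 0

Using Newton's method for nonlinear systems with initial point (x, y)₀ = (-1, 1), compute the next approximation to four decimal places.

(-0.4815, 0.7778)

At (-1, 1): F = (-2.0000, 2.0000).
Jacobian J = [[y^2 + y + 1, 2·x·y + x + 1], [8·x + 5·y^2 - 3·y, 10·x·y - 3·x + 2·y]].
At the point, J = [[3.0000, -2.0000], [-6.0000, -5.0000]] (det J = -27.0000).
Solving J·Δ = −F gives Δ = (0.5185, -0.2222).
Then the next iterate is (x, y)₁ = (-0.4815, 0.7778).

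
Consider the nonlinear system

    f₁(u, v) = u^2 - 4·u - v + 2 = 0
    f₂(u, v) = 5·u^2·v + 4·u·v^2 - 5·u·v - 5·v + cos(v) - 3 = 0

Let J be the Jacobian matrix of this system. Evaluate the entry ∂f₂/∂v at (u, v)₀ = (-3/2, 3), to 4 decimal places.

-22.3911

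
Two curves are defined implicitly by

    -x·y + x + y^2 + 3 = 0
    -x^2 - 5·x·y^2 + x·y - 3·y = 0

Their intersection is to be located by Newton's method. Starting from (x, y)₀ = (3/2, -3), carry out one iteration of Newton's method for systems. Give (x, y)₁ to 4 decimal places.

(2.9083, 0.1511)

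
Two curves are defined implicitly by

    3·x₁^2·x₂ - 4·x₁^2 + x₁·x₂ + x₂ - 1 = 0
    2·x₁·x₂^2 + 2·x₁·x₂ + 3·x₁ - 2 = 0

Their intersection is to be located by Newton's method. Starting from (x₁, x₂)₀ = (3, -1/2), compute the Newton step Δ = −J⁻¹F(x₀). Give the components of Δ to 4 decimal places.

(-2.2000, -0.6839)

At (3, -1/2): F = (-52.5000, 5.5000).
Jacobian J = [[6·x₁·x₂ - 8·x₁ + x₂, 3·x₁^2 + x₁ + 1], [2·x₂^2 + 2·x₂ + 3, 4·x₁·x₂ + 2·x₁]].
At the point, J = [[-33.5000, 31.0000], [2.5000, 0.0000]] (det J = -77.5000).
Solving J·Δ = −F gives Δ = (-2.2000, -0.6839).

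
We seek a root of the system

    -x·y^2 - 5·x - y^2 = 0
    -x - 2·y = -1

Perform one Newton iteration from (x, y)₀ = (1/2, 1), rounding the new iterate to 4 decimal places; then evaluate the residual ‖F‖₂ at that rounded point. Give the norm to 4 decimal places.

0.7749

At (1/2, 1): F = (-4.0000, -1.5000).
Jacobian J = [[-y^2 - 5, -2·x·y - 2·y], [-1, -2]].
At the point, J = [[-6.0000, -3.0000], [-1.0000, -2.0000]] (det J = 9.0000).
Solving J·Δ = −F gives Δ = (-0.3889, -0.5556).
Then the next iterate is (x, y)₁ = (0.1111, 0.4444).
Re-evaluating at (0.1111, 0.4444): F = (-0.774933, 0.0001), so ‖F‖₂ = 0.7749.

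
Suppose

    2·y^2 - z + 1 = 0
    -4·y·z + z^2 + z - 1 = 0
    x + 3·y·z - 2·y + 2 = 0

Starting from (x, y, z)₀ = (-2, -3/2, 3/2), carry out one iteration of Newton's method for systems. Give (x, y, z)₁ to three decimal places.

At (-2, -3/2, 3/2): F = (4.000, 11.750, -3.750).
Jacobian J = [[0, 4·y, -1], [0, -4·z, -4·y + 2·z + 1], [1, 3·z - 2, 3·y]].
At the point, J = [[0.000, -6.000, -1.000], [0.000, -6.000, 10.000], [1.000, 2.500, -4.500]] (det J = -66.000).
Solving J·Δ = −F gives Δ = (-1.381, 0.784, -0.705).
Then the next iterate is (x, y, z)₁ = (-3.381, -0.716, 0.795).

(-3.381, -0.716, 0.795)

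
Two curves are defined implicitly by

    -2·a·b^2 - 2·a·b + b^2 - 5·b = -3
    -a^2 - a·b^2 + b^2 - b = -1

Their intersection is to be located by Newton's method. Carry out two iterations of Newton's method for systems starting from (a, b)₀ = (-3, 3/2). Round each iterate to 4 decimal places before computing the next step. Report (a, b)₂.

(-0.8946, 0.6726)

At (-3, 3/2): F = (20.2500, -0.5000).
Jacobian J = [[-2·b^2 - 2·b, -4·a·b - 2·a + 2·b - 5], [-2·a - b^2, -2·a·b + 2·b - 1]].
At the point, J = [[-7.5000, 22.0000], [3.7500, 11.0000]] (det J = -165.0000).
Solving J·Δ = −F gives Δ = (1.4167, -0.4375).
Then the next iterate is (a, b)₁ = (-1.5833, 1.0625).
Round to (-1.5833, 1.0625) and repeat: F = (5.755713, 0.346965), J = [[-4.382812, 7.020625], [2.037694, 4.489513]].
Δ = (0.6887, -0.3899), so (a, b)₂ = (-0.8946, 0.6726).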